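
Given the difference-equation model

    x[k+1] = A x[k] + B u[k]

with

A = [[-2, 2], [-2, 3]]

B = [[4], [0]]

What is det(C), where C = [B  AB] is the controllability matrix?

AB = [[-8], [-8]]
Controllability matrix C = [B  AB] = [[4, -8], [0, -8]]
det(C) = 4·(-8) - (-8)·0 = -32 - 0 = -32
Since det(C) ≠ 0, rank(C) = 2 and the system is completely controllable.

-32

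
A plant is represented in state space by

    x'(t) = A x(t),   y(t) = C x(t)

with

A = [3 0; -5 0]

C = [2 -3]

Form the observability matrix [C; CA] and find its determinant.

63

CA = [[21, 0]]
Observability matrix O = [C; CA] = [[2, -3], [21, 0]]
det(O) = 2·0 - (-3)·21 = 0 - (-63) = 63
Since det(O) ≠ 0, rank(O) = 2 and the system is completely observable.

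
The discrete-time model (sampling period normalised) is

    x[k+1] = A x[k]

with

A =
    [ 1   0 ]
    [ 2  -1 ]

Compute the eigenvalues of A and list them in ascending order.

det(zI - A) = z^2 - (tr A)z + det A, with tr A = 1 + (-1) = 0 and det A = 1·(-1) - 0·2 = -1 - 0 = -1.
So p(z) = det(zI - A) = z^2 - 1.
Factor z^2 - 1: two numbers with sum 0 and product -1 are 1 and -1, so z^2 - 1 = (z - 1)(z + 1).
Hence p(z) = (z - 1) (z + 1), with roots -1, 1.

-1, 1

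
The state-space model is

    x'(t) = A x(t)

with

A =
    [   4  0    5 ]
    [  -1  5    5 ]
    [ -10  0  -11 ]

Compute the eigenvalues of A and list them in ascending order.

-6, -1, 5

det(sI - A) = s^3 - (tr A)s^2 + (M11 + M22 + M33)s - det A, where Mii is the 2×2 principal minor of A obtained by deleting row i and column i.
tr A = 4 + 5 + (-11) = -2; M11 = 5·(-11) - 5·0 = -55 - 0 = -55; M22 = 4·(-11) - 5·(-10) = -44 - (-50) = 6; M33 = 4·5 - 0·(-1) = 20 - 0 = 20; sum of minors = -29.
det A = 4·(5·(-11) - 5·0) - 0·((-1)·(-11) - 5·(-10)) + 5·((-1)·0 - 5·(-10)) = 4·(-55) - 0·61 + 5·50 = 30.
So p(s) = det(sI - A) = s^3 + 2s^2 - 29s - 30.
Rational-root test: any integer root divides -30. Testing small divisors, s = -1 works: p(-1) = -1 + 2 + 29 + (-30) = 0, so (s + 1) is a factor.
Dividing, p(s) = (s + 1)(s^2 + s - 30).
Factor s^2 + s - 30: two numbers with sum -1 and product -30 are 5 and -6, so s^2 + s - 30 = (s - 5)(s + 6).
Hence p(s) = (s - 5) (s + 1) (s + 6), with roots -6, -1, 5.
At least one eigenvalue has non-negative real part, so the system is not asymptotically stable.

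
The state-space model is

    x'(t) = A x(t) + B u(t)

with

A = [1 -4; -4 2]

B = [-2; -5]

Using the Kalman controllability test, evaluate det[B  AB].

AB = [[18], [-2]]
Controllability matrix C = [B  AB] = [[-2, 18], [-5, -2]]
det(C) = (-2)·(-2) - 18·(-5) = 4 - (-90) = 94
Since det(C) ≠ 0, rank(C) = 2 and the system is completely controllable.

94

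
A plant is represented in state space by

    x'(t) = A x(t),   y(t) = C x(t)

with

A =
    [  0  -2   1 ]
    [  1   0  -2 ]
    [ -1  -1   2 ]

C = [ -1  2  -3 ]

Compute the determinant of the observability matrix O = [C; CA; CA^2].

267

CA = [[5, 5, -11]]
CA^2 = [[16, 1, -27]]
Observability matrix O = [C; CA; CA^2] = [[-1, 2, -3], [5, 5, -11], [16, 1, -27]]
Expanding along the first row, det(O) = (-1)·(5·(-27) - (-11)·1) - 2·(5·(-27) - (-11)·16) + (-3)·(5·1 - 5·16) = (-1)·(-124) - 2·41 + (-3)·(-75) = 267
Since det(O) ≠ 0, rank(O) = 3 and the system is completely observable.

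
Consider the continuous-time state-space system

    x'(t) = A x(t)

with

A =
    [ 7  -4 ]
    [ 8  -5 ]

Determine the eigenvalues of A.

det(sI - A) = s^2 - (tr A)s + det A, with tr A = 7 + (-5) = 2 and det A = 7·(-5) - (-4)·8 = -35 - (-32) = -3.
So p(s) = det(sI - A) = s^2 - 2s - 3.
Factor s^2 - 2s - 3: two numbers with sum 2 and product -3 are 3 and -1, so s^2 - 2s - 3 = (s - 3)(s + 1).
Hence p(s) = (s - 3) (s + 1), with roots -1, 3.
At least one eigenvalue has non-negative real part, so the system is not asymptotically stable.

-1, 3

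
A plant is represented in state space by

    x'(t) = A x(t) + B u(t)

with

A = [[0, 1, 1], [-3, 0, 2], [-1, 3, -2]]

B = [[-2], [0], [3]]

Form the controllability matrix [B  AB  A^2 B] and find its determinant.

-1289

AB = [[3], [12], [-4]]
A^2B = [[8], [-17], [41]]
Controllability matrix C = [B  AB  A^2B] = [[-2, 3, 8], [0, 12, -17], [3, -4, 41]]
Expanding along the first row, det(C) = (-2)·(12·41 - (-17)·(-4)) - 3·(0·41 - (-17)·3) + 8·(0·(-4) - 12·3) = (-2)·424 - 3·51 + 8·(-36) = -1289
Since det(C) ≠ 0, rank(C) = 3 and the system is completely controllable.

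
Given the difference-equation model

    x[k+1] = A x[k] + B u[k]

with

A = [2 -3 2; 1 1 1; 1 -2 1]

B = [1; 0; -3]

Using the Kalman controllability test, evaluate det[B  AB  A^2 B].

AB = [[-4], [-2], [-2]]
A^2B = [[-6], [-8], [-2]]
Controllability matrix C = [B  AB  A^2B] = [[1, -4, -6], [0, -2, -8], [-3, -2, -2]]
Expanding along the first row, det(C) = 1·((-2)·(-2) - (-8)·(-2)) - (-4)·(0·(-2) - (-8)·(-3)) + (-6)·(0·(-2) - (-2)·(-3)) = 1·(-12) - (-4)·(-24) + (-6)·(-6) = -72
Since det(C) ≠ 0, rank(C) = 3 and the system is completely controllable.

-72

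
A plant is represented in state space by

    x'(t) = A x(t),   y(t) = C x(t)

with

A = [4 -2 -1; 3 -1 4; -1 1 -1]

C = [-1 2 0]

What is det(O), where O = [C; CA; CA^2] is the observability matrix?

71

CA = [[2, 0, 9]]
CA^2 = [[-1, 5, -11]]
Observability matrix O = [C; CA; CA^2] = [[-1, 2, 0], [2, 0, 9], [-1, 5, -11]]
Expanding along the first row, det(O) = (-1)·(0·(-11) - 9·5) - 2·(2·(-11) - 9·(-1)) + 0·(2·5 - 0·(-1)) = (-1)·(-45) - 2·(-13) + 0·10 = 71
Since det(O) ≠ 0, rank(O) = 3 and the system is completely observable.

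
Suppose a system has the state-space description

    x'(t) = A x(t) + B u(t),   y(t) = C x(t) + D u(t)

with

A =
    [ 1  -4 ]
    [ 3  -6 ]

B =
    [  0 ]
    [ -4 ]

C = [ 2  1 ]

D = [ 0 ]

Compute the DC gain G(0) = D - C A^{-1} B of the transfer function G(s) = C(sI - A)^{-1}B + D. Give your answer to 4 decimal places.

G(0) = C(-A)^{-1}B + D = -C A^{-1} B + D.
det A = 6, so A^{-1} = (1/6)·adj(A) = [[-1, 2/3], [-1/2, 1/6]]
A^{-1} B = [-8/3, -2/3]^T
C A^{-1} B = -6
G(0) = D - C A^{-1} B = 0 - (-6) = 6

6.0000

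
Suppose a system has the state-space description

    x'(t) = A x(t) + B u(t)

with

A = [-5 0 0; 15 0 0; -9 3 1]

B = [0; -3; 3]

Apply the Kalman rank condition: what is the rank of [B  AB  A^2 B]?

AB = [[0], [0], [-6]]
A^2B = [[0], [0], [-6]]
Controllability matrix C = [B  AB  A^2B] = [[0, 0, 0], [-3, 0, 0], [3, -6, -6]]
Row 1 of C is identically zero, so rank(C) ≤ 2.
The 2×2 minor from rows 2, 3, columns 1, 2 is (-3)·(-6) - 0·3 = 18 - 0 = 18 ≠ 0, so rank(C) = 2.
rank(C) = 2 < n = 3, so the pair (A, B) is not completely controllable.

2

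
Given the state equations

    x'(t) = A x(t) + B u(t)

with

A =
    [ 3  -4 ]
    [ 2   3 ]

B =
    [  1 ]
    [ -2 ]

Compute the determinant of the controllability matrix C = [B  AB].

AB = [[11], [-4]]
Controllability matrix C = [B  AB] = [[1, 11], [-2, -4]]
det(C) = 1·(-4) - 11·(-2) = -4 - (-22) = 18
Since det(C) ≠ 0, rank(C) = 2 and the system is completely controllable.

18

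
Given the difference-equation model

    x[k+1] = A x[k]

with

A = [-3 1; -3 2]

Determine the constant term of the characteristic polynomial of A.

For a 2×2 matrix, det(zI - A) = z^2 - (tr A)z + det A.
tr A = -1, det A = -3.
So p(z) = z^2 + z - 3.
The constant term is -3.

-3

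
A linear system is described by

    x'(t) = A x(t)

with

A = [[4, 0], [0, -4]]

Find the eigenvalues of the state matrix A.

-4, 4

det(sI - A) = s^2 - (tr A)s + det A, with tr A = 4 + (-4) = 0 and det A = 4·(-4) - 0·0 = -16 - 0 = -16.
So p(s) = det(sI - A) = s^2 - 16.
Factor s^2 - 16: two numbers with sum 0 and product -16 are 4 and -4, so s^2 - 16 = (s - 4)(s + 4).
Hence p(s) = (s - 4) (s + 4), with roots -4, 4.
At least one eigenvalue has non-negative real part, so the system is not asymptotically stable.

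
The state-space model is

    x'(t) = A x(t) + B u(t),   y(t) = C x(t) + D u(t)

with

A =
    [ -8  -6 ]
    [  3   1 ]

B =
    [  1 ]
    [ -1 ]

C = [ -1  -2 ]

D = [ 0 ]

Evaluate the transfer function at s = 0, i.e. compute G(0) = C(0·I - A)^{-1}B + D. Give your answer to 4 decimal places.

G(0) = C(-A)^{-1}B + D = -C A^{-1} B + D.
det A = 10, so A^{-1} = (1/10)·adj(A) = [[1/10, 3/5], [-3/10, -4/5]]
A^{-1} B = [-1/2, 1/2]^T
C A^{-1} B = -1/2
G(0) = D - C A^{-1} B = 0 - (-1/2) = 1/2 ≈ 0.5000

0.5000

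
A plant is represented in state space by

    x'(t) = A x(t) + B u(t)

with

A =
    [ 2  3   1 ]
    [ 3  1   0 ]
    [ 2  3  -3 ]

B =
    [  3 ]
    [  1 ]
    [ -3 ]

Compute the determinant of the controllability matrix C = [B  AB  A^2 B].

576

AB = [[6], [10], [18]]
A^2B = [[60], [28], [-12]]
Controllability matrix C = [B  AB  A^2B] = [[3, 6, 60], [1, 10, 28], [-3, 18, -12]]
Expanding along the first row, det(C) = 3·(10·(-12) - 28·18) - 6·(1·(-12) - 28·(-3)) + 60·(1·18 - 10·(-3)) = 3·(-624) - 6·72 + 60·48 = 576
Since det(C) ≠ 0, rank(C) = 3 and the system is completely controllable.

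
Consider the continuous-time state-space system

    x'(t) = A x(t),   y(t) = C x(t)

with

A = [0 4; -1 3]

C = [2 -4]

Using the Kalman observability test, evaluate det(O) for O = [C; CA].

8

CA = [[4, -4]]
Observability matrix O = [C; CA] = [[2, -4], [4, -4]]
det(O) = 2·(-4) - (-4)·4 = -8 - (-16) = 8
Since det(O) ≠ 0, rank(O) = 2 and the system is completely observable.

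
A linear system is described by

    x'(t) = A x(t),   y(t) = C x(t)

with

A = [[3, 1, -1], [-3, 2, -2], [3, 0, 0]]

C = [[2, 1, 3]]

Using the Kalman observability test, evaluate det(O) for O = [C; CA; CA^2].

768

CA = [[12, 4, -4]]
CA^2 = [[12, 20, -20]]
Observability matrix O = [C; CA; CA^2] = [[2, 1, 3], [12, 4, -4], [12, 20, -20]]
Expanding along the first row, det(O) = 2·(4·(-20) - (-4)·20) - 1·(12·(-20) - (-4)·12) + 3·(12·20 - 4·12) = 2·0 - 1·(-192) + 3·192 = 768
Since det(O) ≠ 0, rank(O) = 3 and the system is completely observable.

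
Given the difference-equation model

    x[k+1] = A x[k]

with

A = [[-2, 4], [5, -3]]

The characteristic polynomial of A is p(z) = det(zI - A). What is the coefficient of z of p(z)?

5

For a 2×2 matrix, det(zI - A) = z^2 - (tr A)z + det A.
tr A = -5, det A = -14.
So p(z) = z^2 + 5z - 14.
The coefficient of z is 5.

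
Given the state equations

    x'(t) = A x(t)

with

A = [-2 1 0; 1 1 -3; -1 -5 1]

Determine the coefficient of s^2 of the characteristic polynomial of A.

0

Expand det(sI - A) for the 3×3 matrix.
p(s) = s^3 - 19s - 30.
(Check: constant term = det(-A) = (-1)^3 det A = -30; coefficient of s^2 = -tr A = 0.)
The coefficient of s^2 is 0.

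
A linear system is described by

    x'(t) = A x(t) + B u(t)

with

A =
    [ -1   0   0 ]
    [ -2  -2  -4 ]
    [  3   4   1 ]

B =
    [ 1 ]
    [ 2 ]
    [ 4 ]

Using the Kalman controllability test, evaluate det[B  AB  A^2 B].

1904

AB = [[-1], [-22], [15]]
A^2B = [[1], [-14], [-76]]
Controllability matrix C = [B  AB  A^2B] = [[1, -1, 1], [2, -22, -14], [4, 15, -76]]
Expanding along the first row, det(C) = 1·((-22)·(-76) - (-14)·15) - (-1)·(2·(-76) - (-14)·4) + 1·(2·15 - (-22)·4) = 1·1882 - (-1)·(-96) + 1·118 = 1904
Since det(C) ≠ 0, rank(C) = 3 and the system is completely controllable.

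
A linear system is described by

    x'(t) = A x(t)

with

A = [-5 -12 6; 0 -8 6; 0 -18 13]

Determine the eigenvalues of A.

-5, 1, 4

det(sI - A) = s^3 - (tr A)s^2 + (M11 + M22 + M33)s - det A, where Mii is the 2×2 principal minor of A obtained by deleting row i and column i.
tr A = (-5) + (-8) + 13 = 0; M11 = (-8)·13 - 6·(-18) = -104 - (-108) = 4; M22 = (-5)·13 - 6·0 = -65 - 0 = -65; M33 = (-5)·(-8) - (-12)·0 = 40 - 0 = 40; sum of minors = -21.
det A = (-5)·((-8)·13 - 6·(-18)) - (-12)·(0·13 - 6·0) + 6·(0·(-18) - (-8)·0) = (-5)·4 - (-12)·0 + 6·0 = -20.
So p(s) = det(sI - A) = s^3 - 21s + 20.
Rational-root test: any integer root divides 20. Testing small divisors, s = 1 works: p(1) = 1 + 0 + (-21) + 20 = 0, so (s - 1) is a factor.
Dividing, p(s) = (s - 1)(s^2 + s - 20).
Factor s^2 + s - 20: two numbers with sum -1 and product -20 are 4 and -5, so s^2 + s - 20 = (s - 4)(s + 5).
Hence p(s) = (s - 4) (s - 1) (s + 5), with roots -5, 1, 4.
At least one eigenvalue has non-negative real part, so the system is not asymptotically stable.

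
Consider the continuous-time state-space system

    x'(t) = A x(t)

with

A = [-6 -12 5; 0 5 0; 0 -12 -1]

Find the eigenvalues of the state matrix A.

-6, -1, 5

det(sI - A) = s^3 - (tr A)s^2 + (M11 + M22 + M33)s - det A, where Mii is the 2×2 principal minor of A obtained by deleting row i and column i.
tr A = (-6) + 5 + (-1) = -2; M11 = 5·(-1) - 0·(-12) = -5 - 0 = -5; M22 = (-6)·(-1) - 5·0 = 6 - 0 = 6; M33 = (-6)·5 - (-12)·0 = -30 - 0 = -30; sum of minors = -29.
det A = (-6)·(5·(-1) - 0·(-12)) - (-12)·(0·(-1) - 0·0) + 5·(0·(-12) - 5·0) = (-6)·(-5) - (-12)·0 + 5·0 = 30.
So p(s) = det(sI - A) = s^3 + 2s^2 - 29s - 30.
Rational-root test: any integer root divides -30. Testing small divisors, s = -1 works: p(-1) = -1 + 2 + 29 + (-30) = 0, so (s + 1) is a factor.
Dividing, p(s) = (s + 1)(s^2 + s - 30).
Factor s^2 + s - 30: two numbers with sum -1 and product -30 are 5 and -6, so s^2 + s - 30 = (s - 5)(s + 6).
Hence p(s) = (s - 5) (s + 1) (s + 6), with roots -6, -1, 5.
At least one eigenvalue has non-negative real part, so the system is not asymptotically stable.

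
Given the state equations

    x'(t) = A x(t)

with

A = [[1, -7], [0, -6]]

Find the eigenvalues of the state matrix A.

det(sI - A) = s^2 - (tr A)s + det A, with tr A = 1 + (-6) = -5 and det A = 1·(-6) - (-7)·0 = -6 - 0 = -6.
So p(s) = det(sI - A) = s^2 + 5s - 6.
Factor s^2 + 5s - 6: two numbers with sum -5 and product -6 are 1 and -6, so s^2 + 5s - 6 = (s - 1)(s + 6).
Hence p(s) = (s - 1) (s + 6), with roots -6, 1.
At least one eigenvalue has non-negative real part, so the system is not asymptotically stable.

-6, 1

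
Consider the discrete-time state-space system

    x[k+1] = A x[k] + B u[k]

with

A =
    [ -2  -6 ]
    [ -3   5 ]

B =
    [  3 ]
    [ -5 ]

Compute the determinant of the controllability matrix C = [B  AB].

AB = [[24], [-34]]
Controllability matrix C = [B  AB] = [[3, 24], [-5, -34]]
det(C) = 3·(-34) - 24·(-5) = -102 - (-120) = 18
Since det(C) ≠ 0, rank(C) = 2 and the system is completely controllable.

18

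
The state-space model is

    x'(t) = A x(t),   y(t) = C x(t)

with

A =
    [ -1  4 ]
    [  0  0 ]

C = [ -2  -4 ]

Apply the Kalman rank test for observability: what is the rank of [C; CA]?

2

CA = [[2, -8]]
Observability matrix O = [C; CA] = [[-2, -4], [2, -8]]
det(O) = (-2)·(-8) - (-4)·2 = 16 - (-8) = 24 ≠ 0, so rank(O) = 2.
rank(O) = 2 = n, so the pair (A, C) is completely observable.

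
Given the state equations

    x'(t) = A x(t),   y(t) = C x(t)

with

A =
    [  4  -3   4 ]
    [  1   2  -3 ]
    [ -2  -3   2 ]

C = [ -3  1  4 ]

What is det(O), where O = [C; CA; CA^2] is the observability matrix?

CA = [[-19, -1, -7]]
CA^2 = [[-63, 76, -87]]
Observability matrix O = [C; CA; CA^2] = [[-3, 1, 4], [-19, -1, -7], [-63, 76, -87]]
Expanding along the first row, det(O) = (-3)·((-1)·(-87) - (-7)·76) - 1·((-19)·(-87) - (-7)·(-63)) + 4·((-19)·76 - (-1)·(-63)) = (-3)·619 - 1·1212 + 4·(-1507) = -9097
Since det(O) ≠ 0, rank(O) = 3 and the system is completely observable.

-9097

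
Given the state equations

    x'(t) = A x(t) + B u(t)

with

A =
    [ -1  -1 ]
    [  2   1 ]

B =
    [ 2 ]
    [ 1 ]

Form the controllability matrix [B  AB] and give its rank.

2

AB = [[-3], [5]]
Controllability matrix C = [B  AB] = [[2, -3], [1, 5]]
det(C) = 2·5 - (-3)·1 = 10 - (-3) = 13 ≠ 0, so rank(C) = 2.
rank(C) = 2 = n, so the pair (A, B) is completely controllable.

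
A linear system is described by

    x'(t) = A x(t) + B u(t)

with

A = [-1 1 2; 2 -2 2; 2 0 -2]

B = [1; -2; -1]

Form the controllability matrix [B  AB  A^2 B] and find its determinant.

AB = [[-5], [4], [4]]
A^2B = [[17], [-10], [-18]]
Controllability matrix C = [B  AB  A^2B] = [[1, -5, 17], [-2, 4, -10], [-1, 4, -18]]
Expanding along the first row, det(C) = 1·(4·(-18) - (-10)·4) - (-5)·((-2)·(-18) - (-10)·(-1)) + 17·((-2)·4 - 4·(-1)) = 1·(-32) - (-5)·26 + 17·(-4) = 30
Since det(C) ≠ 0, rank(C) = 3 and the system is completely controllable.

30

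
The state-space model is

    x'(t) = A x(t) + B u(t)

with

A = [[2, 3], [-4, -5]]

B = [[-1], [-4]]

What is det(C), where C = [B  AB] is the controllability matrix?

-80

AB = [[-14], [24]]
Controllability matrix C = [B  AB] = [[-1, -14], [-4, 24]]
det(C) = (-1)·24 - (-14)·(-4) = -24 - 56 = -80
Since det(C) ≠ 0, rank(C) = 2 and the system is completely controllable.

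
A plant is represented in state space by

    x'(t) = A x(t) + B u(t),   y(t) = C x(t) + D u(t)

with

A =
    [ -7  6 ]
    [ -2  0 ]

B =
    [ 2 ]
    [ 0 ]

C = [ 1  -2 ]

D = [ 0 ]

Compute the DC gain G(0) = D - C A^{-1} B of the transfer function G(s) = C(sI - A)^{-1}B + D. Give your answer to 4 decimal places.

G(0) = C(-A)^{-1}B + D = -C A^{-1} B + D.
det A = 12, so A^{-1} = (1/12)·adj(A) = [[0, -1/2], [1/6, -7/12]]
A^{-1} B = [0, 1/3]^T
C A^{-1} B = -2/3
G(0) = D - C A^{-1} B = 0 - (-2/3) = 2/3 ≈ 0.6667

0.6667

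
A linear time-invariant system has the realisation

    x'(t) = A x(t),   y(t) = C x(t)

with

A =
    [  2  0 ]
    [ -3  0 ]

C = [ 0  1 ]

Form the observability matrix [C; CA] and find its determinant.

CA = [[-3, 0]]
Observability matrix O = [C; CA] = [[0, 1], [-3, 0]]
det(O) = 0·0 - 1·(-3) = 0 - (-3) = 3
Since det(O) ≠ 0, rank(O) = 2 and the system is completely observable.

3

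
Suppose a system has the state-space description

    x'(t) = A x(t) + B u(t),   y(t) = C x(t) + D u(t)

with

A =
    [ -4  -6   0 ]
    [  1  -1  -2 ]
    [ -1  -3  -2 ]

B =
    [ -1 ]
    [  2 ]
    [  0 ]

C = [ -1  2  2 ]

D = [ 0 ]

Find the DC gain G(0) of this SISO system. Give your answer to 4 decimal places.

3.5000

G(0) = C(-A)^{-1}B + D = -C A^{-1} B + D.
det A = -8, so A^{-1} = (1/-8)·adj(A) = [[1/2, 3/2, -3/2], [-1/2, -1, 1], [1/2, 3/4, -5/4]]
A^{-1} B = [5/2, -3/2, 1]^T
C A^{-1} B = -7/2
G(0) = D - C A^{-1} B = 0 - (-7/2) = 7/2 ≈ 3.5000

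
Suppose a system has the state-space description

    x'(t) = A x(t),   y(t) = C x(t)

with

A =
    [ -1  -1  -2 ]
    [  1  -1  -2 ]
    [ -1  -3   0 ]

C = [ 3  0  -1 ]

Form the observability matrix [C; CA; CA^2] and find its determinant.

400

CA = [[-2, 0, -6]]
CA^2 = [[8, 20, 4]]
Observability matrix O = [C; CA; CA^2] = [[3, 0, -1], [-2, 0, -6], [8, 20, 4]]
Expanding along the first row, det(O) = 3·(0·4 - (-6)·20) - 0·((-2)·4 - (-6)·8) + (-1)·((-2)·20 - 0·8) = 3·120 - 0·40 + (-1)·(-40) = 400
Since det(O) ≠ 0, rank(O) = 3 and the system is completely observable.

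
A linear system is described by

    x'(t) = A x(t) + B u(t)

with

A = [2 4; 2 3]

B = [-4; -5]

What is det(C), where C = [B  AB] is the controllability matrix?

AB = [[-28], [-23]]
Controllability matrix C = [B  AB] = [[-4, -28], [-5, -23]]
det(C) = (-4)·(-23) - (-28)·(-5) = 92 - 140 = -48
Since det(C) ≠ 0, rank(C) = 2 and the system is completely controllable.

-48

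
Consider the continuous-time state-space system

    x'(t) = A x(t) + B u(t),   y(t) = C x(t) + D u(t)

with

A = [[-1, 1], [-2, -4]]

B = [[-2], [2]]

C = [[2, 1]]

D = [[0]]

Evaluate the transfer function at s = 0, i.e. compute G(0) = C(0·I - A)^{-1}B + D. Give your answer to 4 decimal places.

-1.0000

G(0) = C(-A)^{-1}B + D = -C A^{-1} B + D.
det A = 6, so A^{-1} = (1/6)·adj(A) = [[-2/3, -1/6], [1/3, -1/6]]
A^{-1} B = [1, -1]^T
C A^{-1} B = 1
G(0) = D - C A^{-1} B = 0 - (1) = -1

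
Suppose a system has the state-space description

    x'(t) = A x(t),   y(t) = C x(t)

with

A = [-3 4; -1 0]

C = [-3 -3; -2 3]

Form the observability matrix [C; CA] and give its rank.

2

CA = [[12, -12], [3, -8]]
Observability matrix O = [C; CA] = [[-3, -3], [-2, 3], [12, -12], [3, -8]]
Take the 2×2 submatrix of O formed by rows 1, 2: [[-3, -3], [-2, 3]]. Its determinant is (-3)·3 - (-3)·(-2) = -9 - 6 = -15 ≠ 0.
So rank(O) ≥ 2; since O has 2 columns, rank(O) = 2.
rank(O) = 2 = n, so the pair (A, C) is completely observable.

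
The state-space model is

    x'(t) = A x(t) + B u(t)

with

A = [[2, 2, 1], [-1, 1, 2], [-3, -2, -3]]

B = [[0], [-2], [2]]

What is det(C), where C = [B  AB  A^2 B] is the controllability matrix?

AB = [[-2], [2], [-2]]
A^2B = [[-2], [0], [8]]
Controllability matrix C = [B  AB  A^2B] = [[0, -2, -2], [-2, 2, 0], [2, -2, 8]]
Expanding along the first row, det(C) = 0·(2·8 - 0·(-2)) - (-2)·((-2)·8 - 0·2) + (-2)·((-2)·(-2) - 2·2) = 0·16 - (-2)·(-16) + (-2)·0 = -32
Since det(C) ≠ 0, rank(C) = 3 and the system is completely controllable.

-32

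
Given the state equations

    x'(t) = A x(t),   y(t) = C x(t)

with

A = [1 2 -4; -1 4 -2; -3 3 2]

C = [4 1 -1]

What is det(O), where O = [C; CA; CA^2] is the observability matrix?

CA = [[6, 9, -20]]
CA^2 = [[57, -12, -82]]
Observability matrix O = [C; CA; CA^2] = [[4, 1, -1], [6, 9, -20], [57, -12, -82]]
Expanding along the first row, det(O) = 4·(9·(-82) - (-20)·(-12)) - 1·(6·(-82) - (-20)·57) + (-1)·(6·(-12) - 9·57) = 4·(-978) - 1·648 + (-1)·(-585) = -3975
Since det(O) ≠ 0, rank(O) = 3 and the system is completely observable.

-3975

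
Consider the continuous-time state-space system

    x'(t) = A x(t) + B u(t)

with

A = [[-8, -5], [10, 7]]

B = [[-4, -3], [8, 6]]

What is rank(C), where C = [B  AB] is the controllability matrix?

1

AB = [[-8, -6], [16, 12]]
Controllability matrix C = [B  AB] = [[-4, -3, -8, -6], [8, 6, 16, 12]]
Every column of C is a scalar multiple of column 1 = [-4, 8] (multipliers 1, 3/4, 2, 3/2), so the columns span a one-dimensional space.
C ≠ 0, hence rank(C) = 1.
rank(C) = 1 < n = 2, so the pair (A, B) is not completely controllable.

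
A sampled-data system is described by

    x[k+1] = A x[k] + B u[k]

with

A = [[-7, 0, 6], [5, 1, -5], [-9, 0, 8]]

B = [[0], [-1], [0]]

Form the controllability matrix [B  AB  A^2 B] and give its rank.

1

AB = [[0], [-1], [0]]
A^2B = [[0], [-1], [0]]
Controllability matrix C = [B  AB  A^2B] = [[0, 0, 0], [-1, -1, -1], [0, 0, 0]]
Every column of C is a scalar multiple of column 1 = [0, -1, 0] (multipliers 1, 1, 1), so the columns span a one-dimensional space.
C ≠ 0, hence rank(C) = 1.
rank(C) = 1 < n = 3, so the pair (A, B) is not completely controllable.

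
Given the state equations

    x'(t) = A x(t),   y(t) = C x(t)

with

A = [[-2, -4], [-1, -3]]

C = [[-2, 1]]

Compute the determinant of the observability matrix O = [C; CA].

CA = [[3, 5]]
Observability matrix O = [C; CA] = [[-2, 1], [3, 5]]
det(O) = (-2)·5 - 1·3 = -10 - 3 = -13
Since det(O) ≠ 0, rank(O) = 2 and the system is completely observable.

-13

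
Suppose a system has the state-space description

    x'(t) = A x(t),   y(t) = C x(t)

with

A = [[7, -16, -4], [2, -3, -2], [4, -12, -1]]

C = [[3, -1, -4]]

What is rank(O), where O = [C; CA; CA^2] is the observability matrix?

CA = [[3, 3, -6]]
CA^2 = [[3, 15, -12]]
Observability matrix O = [C; CA; CA^2] = [[3, -1, -4], [3, 3, -6], [3, 15, -12]]
The columns c1, c2, c3 of O are linearly dependent: 3·c1 + c2 + 2·c3 = 0 (check each entry), so rank(O) ≤ 2.
The 2×2 minor from rows 1, 2, columns 1, 2 is 3·3 - (-1)·3 = 9 - (-3) = 12 ≠ 0, so rank(O) = 2.
rank(O) = 2 < n = 3, so the pair (A, C) is not completely observable.

2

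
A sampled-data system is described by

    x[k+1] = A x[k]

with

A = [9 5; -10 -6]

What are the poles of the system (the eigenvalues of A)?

-1, 4

det(zI - A) = z^2 - (tr A)z + det A, with tr A = 9 + (-6) = 3 and det A = 9·(-6) - 5·(-10) = -54 - (-50) = -4.
So p(z) = det(zI - A) = z^2 - 3z - 4.
Factor z^2 - 3z - 4: two numbers with sum 3 and product -4 are 4 and -1, so z^2 - 3z - 4 = (z - 4)(z + 1).
Hence p(z) = (z - 4) (z + 1), with roots -1, 4.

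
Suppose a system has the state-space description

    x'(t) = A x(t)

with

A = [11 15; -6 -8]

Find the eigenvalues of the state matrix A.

1, 2

det(sI - A) = s^2 - (tr A)s + det A, with tr A = 11 + (-8) = 3 and det A = 11·(-8) - 15·(-6) = -88 - (-90) = 2.
So p(s) = det(sI - A) = s^2 - 3s + 2.
Factor s^2 - 3s + 2: two numbers with sum 3 and product 2 are 2 and 1, so s^2 - 3s + 2 = (s - 2)(s - 1).
Hence p(s) = (s - 2) (s - 1), with roots 1, 2.
At least one eigenvalue has non-negative real part, so the system is not asymptotically stable.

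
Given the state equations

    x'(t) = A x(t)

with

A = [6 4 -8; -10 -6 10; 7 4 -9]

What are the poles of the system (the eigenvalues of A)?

det(sI - A) = s^3 - (tr A)s^2 + (M11 + M22 + M33)s - det A, where Mii is the 2×2 principal minor of A obtained by deleting row i and column i.
tr A = 6 + (-6) + (-9) = -9; M11 = (-6)·(-9) - 10·4 = 54 - 40 = 14; M22 = 6·(-9) - (-8)·7 = -54 - (-56) = 2; M33 = 6·(-6) - 4·(-10) = -36 - (-40) = 4; sum of minors = 20.
det A = 6·((-6)·(-9) - 10·4) - 4·((-10)·(-9) - 10·7) + (-8)·((-10)·4 - (-6)·7) = 6·14 - 4·20 + (-8)·2 = -12.
So p(s) = det(sI - A) = s^3 + 9s^2 + 20s + 12.
Rational-root test: any integer root divides 12. Testing small divisors, s = -1 works: p(-1) = -1 + 9 + (-20) + 12 = 0, so (s + 1) is a factor.
Dividing, p(s) = (s + 1)(s^2 + 8s + 12).
Factor s^2 + 8s + 12: two numbers with sum -8 and product 12 are -2 and -6, so s^2 + 8s + 12 = (s + 2)(s + 6).
Hence p(s) = (s + 1) (s + 2) (s + 6), with roots -6, -2, -1.
All eigenvalues have negative real part, so the system is asymptotically stable.

-6, -2, -1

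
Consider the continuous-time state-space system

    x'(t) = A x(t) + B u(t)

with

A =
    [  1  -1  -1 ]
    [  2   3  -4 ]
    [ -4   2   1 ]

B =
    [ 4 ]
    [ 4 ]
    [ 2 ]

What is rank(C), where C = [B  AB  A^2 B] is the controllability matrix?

3

AB = [[-2], [12], [-6]]
A^2B = [[-8], [56], [26]]
Controllability matrix C = [B  AB  A^2B] = [[4, -2, -8], [4, 12, 56], [2, -6, 26]]
det(C) = 4·(12·26 - 56·(-6)) - (-2)·(4·26 - 56·2) + (-8)·(4·(-6) - 12·2) = 4·648 - (-2)·(-8) + (-8)·(-48) = 2960 ≠ 0, so rank(C) = 3.
rank(C) = 3 = n, so the pair (A, B) is completely controllable.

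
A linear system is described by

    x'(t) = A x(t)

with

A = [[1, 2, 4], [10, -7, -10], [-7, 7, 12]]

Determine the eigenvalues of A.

det(sI - A) = s^3 - (tr A)s^2 + (M11 + M22 + M33)s - det A, where Mii is the 2×2 principal minor of A obtained by deleting row i and column i.
tr A = 1 + (-7) + 12 = 6; M11 = (-7)·12 - (-10)·7 = -84 - (-70) = -14; M22 = 1·12 - 4·(-7) = 12 - (-28) = 40; M33 = 1·(-7) - 2·10 = -7 - 20 = -27; sum of minors = -1.
det A = 1·((-7)·12 - (-10)·7) - 2·(10·12 - (-10)·(-7)) + 4·(10·7 - (-7)·(-7)) = 1·(-14) - 2·50 + 4·21 = -30.
So p(s) = det(sI - A) = s^3 - 6s^2 - s + 30.
Rational-root test: any integer root divides 30. Testing small divisors, s = -2 works: p(-2) = -8 + (-24) + 2 + 30 = 0, so (s + 2) is a factor.
Dividing, p(s) = (s + 2)(s^2 - 8s + 15).
Factor s^2 - 8s + 15: two numbers with sum 8 and product 15 are 5 and 3, so s^2 - 8s + 15 = (s - 5)(s - 3).
Hence p(s) = (s - 5) (s - 3) (s + 2), with roots -2, 3, 5.
At least one eigenvalue has non-negative real part, so the system is not asymptotically stable.

-2, 3, 5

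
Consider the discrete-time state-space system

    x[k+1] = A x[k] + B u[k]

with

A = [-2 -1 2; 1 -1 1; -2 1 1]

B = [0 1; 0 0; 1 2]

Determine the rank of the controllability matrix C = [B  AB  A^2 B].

AB = [[2, 2], [1, 3], [1, 0]]
A^2B = [[-3, -7], [2, -1], [-2, -1]]
Controllability matrix C = [B  AB  A^2B] = [[0, 1, 2, 2, -3, -7], [0, 0, 1, 3, 2, -1], [1, 2, 1, 0, -2, -1]]
Take the 3×3 submatrix of C formed by columns 1, 2, 3: [[0, 1, 2], [0, 0, 1], [1, 2, 1]]. Its determinant is 0·(0·1 - 1·2) - 1·(0·1 - 1·1) + 2·(0·2 - 0·1) = 0·(-2) - 1·(-1) + 2·0 = 1 ≠ 0.
So rank(C) ≥ 3; since C has 3 rows, rank(C) = 3.
rank(C) = 3 = n, so the pair (A, B) is completely controllable.

3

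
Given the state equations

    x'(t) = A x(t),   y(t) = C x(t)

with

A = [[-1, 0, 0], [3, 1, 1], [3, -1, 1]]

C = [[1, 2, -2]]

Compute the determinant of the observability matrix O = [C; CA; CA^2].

CA = [[-1, 4, 0]]
CA^2 = [[13, 4, 4]]
Observability matrix O = [C; CA; CA^2] = [[1, 2, -2], [-1, 4, 0], [13, 4, 4]]
Expanding along the first row, det(O) = 1·(4·4 - 0·4) - 2·((-1)·4 - 0·13) + (-2)·((-1)·4 - 4·13) = 1·16 - 2·(-4) + (-2)·(-56) = 136
Since det(O) ≠ 0, rank(O) = 3 and the system is completely observable.

136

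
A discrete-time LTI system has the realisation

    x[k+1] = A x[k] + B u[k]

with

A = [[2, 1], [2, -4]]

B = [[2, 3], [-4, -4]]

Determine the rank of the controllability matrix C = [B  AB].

AB = [[0, 2], [20, 22]]
Controllability matrix C = [B  AB] = [[2, 3, 0, 2], [-4, -4, 20, 22]]
Take the 2×2 submatrix of C formed by columns 1, 2: [[2, 3], [-4, -4]]. Its determinant is 2·(-4) - 3·(-4) = -8 - (-12) = 4 ≠ 0.
So rank(C) ≥ 2; since C has 2 rows, rank(C) = 2.
rank(C) = 2 = n, so the pair (A, B) is completely controllable.

2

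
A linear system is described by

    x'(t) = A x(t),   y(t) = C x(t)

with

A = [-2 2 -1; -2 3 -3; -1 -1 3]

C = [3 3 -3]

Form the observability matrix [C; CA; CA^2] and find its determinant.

-3645

CA = [[-9, 18, -21]]
CA^2 = [[3, 57, -108]]
Observability matrix O = [C; CA; CA^2] = [[3, 3, -3], [-9, 18, -21], [3, 57, -108]]
Expanding along the first row, det(O) = 3·(18·(-108) - (-21)·57) - 3·((-9)·(-108) - (-21)·3) + (-3)·((-9)·57 - 18·3) = 3·(-747) - 3·1035 + (-3)·(-567) = -3645
Since det(O) ≠ 0, rank(O) = 3 and the system is completely observable.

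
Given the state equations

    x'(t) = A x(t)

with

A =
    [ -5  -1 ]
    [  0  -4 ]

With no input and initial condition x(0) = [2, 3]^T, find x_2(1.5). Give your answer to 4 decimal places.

det(sI - A) = s^2 - (tr A)s + det A, with tr A = (-5) + (-4) = -9 and det A = (-5)·(-4) - (-1)·0 = 20 - 0 = 20.
So p(s) = det(sI - A) = s^2 + 9s + 20.
Factor s^2 + 9s + 20: two numbers with sum -9 and product 20 are -4 and -5, so s^2 + 9s + 20 = (s + 4)(s + 5).
Hence p(s) = (s + 4) (s + 5), with roots -5, -4.
The eigenvalues -5, -4 are distinct and real, so A is diagonalisable and x(t) = e^{At} x(0) = V diag(e^{λ_i t}) V^{-1} x(0), where the columns of V are the eigenvectors.
λ = -5: A - (-5)I = [[0, -1], [0, 1]]. Row 1 gives 0·v1 + (-1)·v2 = 0, so take v_1 = [1, 0]^T.
λ = -4: A - (-4)I = [[-1, -1], [0, 0]]. Row 1 gives (-1)·v1 + (-1)·v2 = 0, so take v_2 = [-1, 1]^T.
V = [v_1 v_2] = [[1, -1], [0, 1]] has det V = 1, so V^{-1} = adj(V)/det V = [[1, 1], [0, 1]].
Modal coordinates z(0) = V^{-1} x(0): 1·2 + 1·3 = 5; 0·2 + 1·3 = 3; so z(0) = [5, 3]^T.
x_2(t) = Σ_i (v_i)_2 · z_i(0) · e^{λ_i t} (row 2 of V times the modal terms).
x_2(1.5) = 0·5·e^{-5·1.5} + 1·3·e^{-4·1.5} = 0·0.000553 + 3·0.002479 = 0.0074.

0.0074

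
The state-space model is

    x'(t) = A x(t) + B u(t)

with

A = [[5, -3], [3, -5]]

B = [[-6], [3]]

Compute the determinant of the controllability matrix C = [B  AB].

315

AB = [[-39], [-33]]
Controllability matrix C = [B  AB] = [[-6, -39], [3, -33]]
det(C) = (-6)·(-33) - (-39)·3 = 198 - (-117) = 315
Since det(C) ≠ 0, rank(C) = 2 and the system is completely controllable.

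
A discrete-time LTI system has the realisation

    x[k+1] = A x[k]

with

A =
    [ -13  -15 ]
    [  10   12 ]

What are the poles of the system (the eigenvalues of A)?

det(zI - A) = z^2 - (tr A)z + det A, with tr A = (-13) + 12 = -1 and det A = (-13)·12 - (-15)·10 = -156 - (-150) = -6.
So p(z) = det(zI - A) = z^2 + z - 6.
Factor z^2 + z - 6: two numbers with sum -1 and product -6 are 2 and -3, so z^2 + z - 6 = (z - 2)(z + 3).
Hence p(z) = (z - 2) (z + 3), with roots -3, 2.

-3, 2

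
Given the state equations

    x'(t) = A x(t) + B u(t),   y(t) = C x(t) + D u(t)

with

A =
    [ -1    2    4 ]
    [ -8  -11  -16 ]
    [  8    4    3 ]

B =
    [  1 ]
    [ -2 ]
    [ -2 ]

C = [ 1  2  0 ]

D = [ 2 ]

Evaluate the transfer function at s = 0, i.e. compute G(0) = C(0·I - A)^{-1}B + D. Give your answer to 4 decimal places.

9.4000

G(0) = C(-A)^{-1}B + D = -C A^{-1} B + D.
det A = -15, so A^{-1} = (1/-15)·adj(A) = [[-31/15, -2/3, -4/5], [104/15, 7/3, 16/5], [-56/15, -4/3, -9/5]]
A^{-1} B = [13/15, -62/15, 38/15]^T
C A^{-1} B = -37/5
G(0) = D - C A^{-1} B = 2 - (-37/5) = 47/5 ≈ 9.4000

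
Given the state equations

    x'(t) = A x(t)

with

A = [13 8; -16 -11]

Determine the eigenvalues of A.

det(sI - A) = s^2 - (tr A)s + det A, with tr A = 13 + (-11) = 2 and det A = 13·(-11) - 8·(-16) = -143 - (-128) = -15.
So p(s) = det(sI - A) = s^2 - 2s - 15.
Factor s^2 - 2s - 15: two numbers with sum 2 and product -15 are 5 and -3, so s^2 - 2s - 15 = (s - 5)(s + 3).
Hence p(s) = (s - 5) (s + 3), with roots -3, 5.
At least one eigenvalue has non-negative real part, so the system is not asymptotically stable.

-3, 5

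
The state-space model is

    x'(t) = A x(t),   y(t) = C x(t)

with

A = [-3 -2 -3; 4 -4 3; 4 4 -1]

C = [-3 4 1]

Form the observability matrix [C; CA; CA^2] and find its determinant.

CA = [[29, -6, 20]]
CA^2 = [[-31, 46, -125]]
Observability matrix O = [C; CA; CA^2] = [[-3, 4, 1], [29, -6, 20], [-31, 46, -125]]
Expanding along the first row, det(O) = (-3)·((-6)·(-125) - 20·46) - 4·(29·(-125) - 20·(-31)) + 1·(29·46 - (-6)·(-31)) = (-3)·(-170) - 4·(-3005) + 1·1148 = 13678
Since det(O) ≠ 0, rank(O) = 3 and the system is completely observable.

13678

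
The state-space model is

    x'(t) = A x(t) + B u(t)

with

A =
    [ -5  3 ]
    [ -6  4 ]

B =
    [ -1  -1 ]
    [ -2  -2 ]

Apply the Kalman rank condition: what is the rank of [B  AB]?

AB = [[-1, -1], [-2, -2]]
Controllability matrix C = [B  AB] = [[-1, -1, -1, -1], [-2, -2, -2, -2]]
Every column of C is a scalar multiple of column 1 = [-1, -2] (multipliers 1, 1, 1, 1), so the columns span a one-dimensional space.
C ≠ 0, hence rank(C) = 1.
rank(C) = 1 < n = 2, so the pair (A, B) is not completely controllable.

1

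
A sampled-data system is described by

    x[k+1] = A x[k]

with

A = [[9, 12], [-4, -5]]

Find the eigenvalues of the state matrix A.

det(zI - A) = z^2 - (tr A)z + det A, with tr A = 9 + (-5) = 4 and det A = 9·(-5) - 12·(-4) = -45 - (-48) = 3.
So p(z) = det(zI - A) = z^2 - 4z + 3.
Factor z^2 - 4z + 3: two numbers with sum 4 and product 3 are 3 and 1, so z^2 - 4z + 3 = (z - 3)(z - 1).
Hence p(z) = (z - 3) (z - 1), with roots 1, 3.

1, 3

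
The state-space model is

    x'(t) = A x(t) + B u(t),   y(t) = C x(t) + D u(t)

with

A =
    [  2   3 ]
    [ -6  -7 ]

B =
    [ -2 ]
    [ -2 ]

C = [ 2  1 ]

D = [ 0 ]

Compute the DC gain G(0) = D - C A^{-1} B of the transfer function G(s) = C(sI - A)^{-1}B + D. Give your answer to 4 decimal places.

G(0) = C(-A)^{-1}B + D = -C A^{-1} B + D.
det A = 4, so A^{-1} = (1/4)·adj(A) = [[-7/4, -3/4], [3/2, 1/2]]
A^{-1} B = [5, -4]^T
C A^{-1} B = 6
G(0) = D - C A^{-1} B = 0 - (6) = -6

-6.0000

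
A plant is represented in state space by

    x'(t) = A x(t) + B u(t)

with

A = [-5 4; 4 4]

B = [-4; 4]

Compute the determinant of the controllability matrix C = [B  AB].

AB = [[36], [0]]
Controllability matrix C = [B  AB] = [[-4, 36], [4, 0]]
det(C) = (-4)·0 - 36·4 = 0 - 144 = -144
Since det(C) ≠ 0, rank(C) = 2 and the system is completely controllable.

-144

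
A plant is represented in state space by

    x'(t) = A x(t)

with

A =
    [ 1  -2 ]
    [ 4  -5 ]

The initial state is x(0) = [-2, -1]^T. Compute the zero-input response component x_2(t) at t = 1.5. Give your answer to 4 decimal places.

det(sI - A) = s^2 - (tr A)s + det A, with tr A = 1 + (-5) = -4 and det A = 1·(-5) - (-2)·4 = -5 - (-8) = 3.
So p(s) = det(sI - A) = s^2 + 4s + 3.
Factor s^2 + 4s + 3: two numbers with sum -4 and product 3 are -1 and -3, so s^2 + 4s + 3 = (s + 1)(s + 3).
Hence p(s) = (s + 1) (s + 3), with roots -3, -1.
The eigenvalues -3, -1 are distinct and real, so A is diagonalisable and x(t) = e^{At} x(0) = V diag(e^{λ_i t}) V^{-1} x(0), where the columns of V are the eigenvectors.
λ = -3: A - (-3)I = [[4, -2], [4, -2]]. Row 1 gives 4·v1 + (-2)·v2 = 0, so take v_1 = [1, 2]^T.
λ = -1: A - (-1)I = [[2, -2], [4, -4]]. Row 1 gives 2·v1 + (-2)·v2 = 0, so take v_2 = [-1, -1]^T.
V = [v_1 v_2] = [[1, -1], [2, -1]] has det V = 1, so V^{-1} = adj(V)/det V = [[-1, 1], [-2, 1]].
Modal coordinates z(0) = V^{-1} x(0): (-1)·(-2) + 1·(-1) = 1; (-2)·(-2) + 1·(-1) = 3; so z(0) = [1, 3]^T.
x_2(t) = Σ_i (v_i)_2 · z_i(0) · e^{λ_i t} (row 2 of V times the modal terms).
x_2(1.5) = 2·1·e^{-3·1.5} + (-1)·3·e^{-1·1.5} = 2·0.011109 + (-3)·0.223130 = -0.6472.

-0.6472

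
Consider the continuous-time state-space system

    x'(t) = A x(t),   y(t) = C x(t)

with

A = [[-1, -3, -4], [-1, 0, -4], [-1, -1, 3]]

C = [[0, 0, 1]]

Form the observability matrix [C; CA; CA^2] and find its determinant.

CA = [[-1, -1, 3]]
CA^2 = [[-1, 0, 17]]
Observability matrix O = [C; CA; CA^2] = [[0, 0, 1], [-1, -1, 3], [-1, 0, 17]]
Expanding along the first row, det(O) = 0·((-1)·17 - 3·0) - 0·((-1)·17 - 3·(-1)) + 1·((-1)·0 - (-1)·(-1)) = 0·(-17) - 0·(-14) + 1·(-1) = -1
Since det(O) ≠ 0, rank(O) = 3 and the system is completely observable.

-1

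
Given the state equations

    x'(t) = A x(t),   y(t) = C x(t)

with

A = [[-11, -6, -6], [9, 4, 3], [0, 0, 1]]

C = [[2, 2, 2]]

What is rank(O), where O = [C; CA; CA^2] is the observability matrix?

1

CA = [[-4, -4, -4]]
CA^2 = [[8, 8, 8]]
Observability matrix O = [C; CA; CA^2] = [[2, 2, 2], [-4, -4, -4], [8, 8, 8]]
Every row of O is a scalar multiple of row 1 = [2, 2, 2] (multipliers 1, -2, 4), so the rows span a one-dimensional space.
O ≠ 0, hence rank(O) = 1.
rank(O) = 1 < n = 3, so the pair (A, C) is not completely observable.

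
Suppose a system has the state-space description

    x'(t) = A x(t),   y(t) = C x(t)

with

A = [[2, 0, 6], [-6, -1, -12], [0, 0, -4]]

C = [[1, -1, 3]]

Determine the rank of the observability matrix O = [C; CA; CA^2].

CA = [[8, 1, 6]]
CA^2 = [[10, -1, 12]]
Observability matrix O = [C; CA; CA^2] = [[1, -1, 3], [8, 1, 6], [10, -1, 12]]
The columns c1, c2, c3 of O are linearly dependent: -c1 + 2·c2 + c3 = 0 (check each entry), so rank(O) ≤ 2.
The 2×2 minor from rows 1, 2, columns 1, 2 is 1·1 - (-1)·8 = 1 - (-8) = 9 ≠ 0, so rank(O) = 2.
rank(O) = 2 < n = 3, so the pair (A, C) is not completely observable.

2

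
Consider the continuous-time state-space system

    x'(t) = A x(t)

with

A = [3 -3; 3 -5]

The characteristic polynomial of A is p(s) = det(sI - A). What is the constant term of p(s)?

For a 2×2 matrix, det(sI - A) = s^2 - (tr A)s + det A.
tr A = -2, det A = -6.
So p(s) = s^2 + 2s - 6.
The constant term is -6.

-6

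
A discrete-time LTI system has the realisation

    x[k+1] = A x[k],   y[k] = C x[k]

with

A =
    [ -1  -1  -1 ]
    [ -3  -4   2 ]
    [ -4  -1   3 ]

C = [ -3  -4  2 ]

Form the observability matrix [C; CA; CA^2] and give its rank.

3

CA = [[7, 17, 1]]
CA^2 = [[-62, -76, 30]]
Observability matrix O = [C; CA; CA^2] = [[-3, -4, 2], [7, 17, 1], [-62, -76, 30]]
det(O) = (-3)·(17·30 - 1·(-76)) - (-4)·(7·30 - 1·(-62)) + 2·(7·(-76) - 17·(-62)) = (-3)·586 - (-4)·272 + 2·522 = 374 ≠ 0, so rank(O) = 3.
rank(O) = 3 = n, so the pair (A, C) is completely observable.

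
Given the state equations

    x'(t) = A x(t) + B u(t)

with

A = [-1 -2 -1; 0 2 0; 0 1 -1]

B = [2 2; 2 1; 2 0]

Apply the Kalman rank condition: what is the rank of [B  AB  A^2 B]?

3

AB = [[-8, -4], [4, 2], [0, 1]]
A^2B = [[0, -1], [8, 4], [4, 1]]
Controllability matrix C = [B  AB  A^2B] = [[2, 2, -8, -4, 0, -1], [2, 1, 4, 2, 8, 4], [2, 0, 0, 1, 4, 1]]
Take the 3×3 submatrix of C formed by columns 1, 2, 3: [[2, 2, -8], [2, 1, 4], [2, 0, 0]]. Its determinant is 2·(1·0 - 4·0) - 2·(2·0 - 4·2) + (-8)·(2·0 - 1·2) = 2·0 - 2·(-8) + (-8)·(-2) = 32 ≠ 0.
So rank(C) ≥ 3; since C has 3 rows, rank(C) = 3.
rank(C) = 3 = n, so the pair (A, B) is completely controllable.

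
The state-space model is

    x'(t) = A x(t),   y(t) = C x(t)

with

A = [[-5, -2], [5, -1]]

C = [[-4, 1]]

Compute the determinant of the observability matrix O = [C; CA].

-53

CA = [[25, 7]]
Observability matrix O = [C; CA] = [[-4, 1], [25, 7]]
det(O) = (-4)·7 - 1·25 = -28 - 25 = -53
Since det(O) ≠ 0, rank(O) = 2 and the system is completely observable.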